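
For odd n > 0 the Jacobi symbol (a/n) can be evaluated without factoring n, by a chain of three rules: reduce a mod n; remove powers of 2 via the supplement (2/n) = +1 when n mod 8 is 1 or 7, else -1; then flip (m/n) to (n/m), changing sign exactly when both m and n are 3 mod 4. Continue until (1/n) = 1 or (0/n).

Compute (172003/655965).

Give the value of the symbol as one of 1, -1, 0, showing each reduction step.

-1

reciprocity: (172003/655965) = +1·(655965/172003) since 172003 mod 4 = 3, 655965 mod 4 = 1; sign now +1
(655965/172003) = (139956/172003)   [reduce mod 172003]
139956 = 2^2·34989; (2/172003) = -1 since 172003 mod 8 = 3, so (139956/172003) = (-1)^2·(34989/172003); sign now +1
reciprocity: (34989/172003) = +1·(172003/34989) since 34989 mod 4 = 1, 172003 mod 4 = 3; sign now +1
(172003/34989) = (32047/34989)   [reduce mod 34989]
reciprocity: (32047/34989) = +1·(34989/32047) since 32047 mod 4 = 3, 34989 mod 4 = 1; sign now +1
(34989/32047) = (2942/32047)   [reduce mod 32047]
2942 = 2^1·1471; (2/32047) = +1 since 32047 mod 8 = 7, so (2942/32047) = (+1)^1·(1471/32047); sign now +1
reciprocity: (1471/32047) = -1·(32047/1471) since 1471 mod 4 = 3, 32047 mod 4 = 3; sign now -1
(32047/1471) = (1156/1471)   [reduce mod 1471]
1156 = 2^2·289; (2/1471) = +1 since 1471 mod 8 = 7, so (1156/1471) = (+1)^2·(289/1471); sign now -1
reciprocity: (289/1471) = +1·(1471/289) since 289 mod 4 = 1, 1471 mod 4 = 3; sign now -1
(1471/289) = (26/289)   [reduce mod 289]
26 = 2^1·13; (2/289) = +1 since 289 mod 8 = 1, so (26/289) = (+1)^1·(13/289); sign now -1
reciprocity: (13/289) = +1·(289/13) since 13 mod 4 = 1, 289 mod 4 = 1; sign now -1
(289/13) = (3/13)   [reduce mod 13]
reciprocity: (3/13) = +1·(13/3) since 3 mod 4 = 3, 13 mod 4 = 1; sign now -1
(13/3) = (1/3)   [reduce mod 3]
(1/3) = 1; final value = sign = -1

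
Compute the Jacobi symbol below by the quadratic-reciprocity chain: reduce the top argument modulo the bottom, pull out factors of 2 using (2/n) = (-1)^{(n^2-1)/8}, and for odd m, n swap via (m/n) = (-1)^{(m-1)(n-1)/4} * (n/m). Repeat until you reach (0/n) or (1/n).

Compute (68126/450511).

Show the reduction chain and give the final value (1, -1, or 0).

1

factor out 2^1: 68126 = 2^1·34063; with 450511 mod 8 = 7, (2/450511) = +1; sign now +1; continue with (34063/450511)
flip (34063/450511) -> (450511/34063): both odd, 34063 mod 4 = 3, 450511 mod 4 = 3, so the flip contributes -1; sign now -1
(450511/34063): 450511 mod 34063 = 7692, so (450511/34063) = (7692/34063)
factor out 2^2: 7692 = 2^2·1923; with 34063 mod 8 = 7, (2/34063) = +1; sign now -1; continue with (1923/34063)
flip (1923/34063) -> (34063/1923): both odd, 1923 mod 4 = 3, 34063 mod 4 = 3, so the flip contributes -1; sign now +1
(34063/1923): 34063 mod 1923 = 1372, so (34063/1923) = (1372/1923)
factor out 2^2: 1372 = 2^2·343; with 1923 mod 8 = 3, (2/1923) = -1; sign now +1; continue with (343/1923)
flip (343/1923) -> (1923/343): both odd, 343 mod 4 = 3, 1923 mod 4 = 3, so the flip contributes -1; sign now -1
(1923/343): 1923 mod 343 = 208, so (1923/343) = (208/343)
factor out 2^4: 208 = 2^4·13; with 343 mod 8 = 7, (2/343) = +1; sign now -1; continue with (13/343)
flip (13/343) -> (343/13): both odd, 13 mod 4 = 1, 343 mod 4 = 3, so the flip contributes +1; sign now -1
(343/13): 343 mod 13 = 5, so (343/13) = (5/13)
flip (5/13) -> (13/5): both odd, 5 mod 4 = 1, 13 mod 4 = 1, so the flip contributes +1; sign now -1
(13/5): 13 mod 5 = 3, so (13/5) = (3/5)
flip (3/5) -> (5/3): both odd, 3 mod 4 = 3, 5 mod 4 = 1, so the flip contributes +1; sign now -1
(5/3): 5 mod 3 = 2, so (5/3) = (2/3)
factor out 2^1: 2 = 2^1·1; with 3 mod 8 = 3, (2/3) = -1; sign now +1; continue with (1/3)
reached (1/3) = 1, so the symbol is +1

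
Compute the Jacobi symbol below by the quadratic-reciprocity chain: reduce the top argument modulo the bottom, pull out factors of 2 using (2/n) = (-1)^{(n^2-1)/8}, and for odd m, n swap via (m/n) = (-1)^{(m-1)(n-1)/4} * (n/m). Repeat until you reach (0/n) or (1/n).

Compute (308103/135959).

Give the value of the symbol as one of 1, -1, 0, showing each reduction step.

(308103/135959) = (36185/135959)   [reduce mod 135959]
reciprocity: (36185/135959) = +1·(135959/36185) since 36185 mod 4 = 1, 135959 mod 4 = 3; sign now +1
(135959/36185) = (27404/36185)   [reduce mod 36185]
27404 = 2^2·6851; (2/36185) = +1 since 36185 mod 8 = 1, so (27404/36185) = (+1)^2·(6851/36185); sign now +1
reciprocity: (6851/36185) = +1·(36185/6851) since 6851 mod 4 = 3, 36185 mod 4 = 1; sign now +1
(36185/6851) = (1930/6851)   [reduce mod 6851]
1930 = 2^1·965; (2/6851) = -1 since 6851 mod 8 = 3, so (1930/6851) = (-1)^1·(965/6851); sign now -1
reciprocity: (965/6851) = +1·(6851/965) since 965 mod 4 = 1, 6851 mod 4 = 3; sign now -1
(6851/965) = (96/965)   [reduce mod 965]
96 = 2^5·3; (2/965) = -1 since 965 mod 8 = 5, so (96/965) = (-1)^5·(3/965); sign now +1
reciprocity: (3/965) = +1·(965/3) since 3 mod 4 = 3, 965 mod 4 = 1; sign now +1
(965/3) = (2/3)   [reduce mod 3]
2 = 2^1·1; (2/3) = -1 since 3 mod 8 = 3, so (2/3) = (-1)^1·(1/3); sign now -1
(1/3) = 1; final value = sign = -1

-1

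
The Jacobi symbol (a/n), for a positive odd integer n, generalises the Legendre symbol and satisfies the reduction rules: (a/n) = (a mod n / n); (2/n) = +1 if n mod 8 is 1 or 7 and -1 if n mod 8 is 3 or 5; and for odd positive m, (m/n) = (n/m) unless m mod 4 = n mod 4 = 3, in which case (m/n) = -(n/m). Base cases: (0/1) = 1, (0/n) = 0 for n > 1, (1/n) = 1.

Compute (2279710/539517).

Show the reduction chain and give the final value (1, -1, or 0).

(2279710/539517) = (121642/539517)   [reduce mod 539517]
121642 = 2^1·60821; (2/539517) = -1 since 539517 mod 8 = 5, so (121642/539517) = (-1)^1·(60821/539517); sign now -1
reciprocity: (60821/539517) = +1·(539517/60821) since 60821 mod 4 = 1, 539517 mod 4 = 1; sign now -1
(539517/60821) = (52949/60821)   [reduce mod 60821]
reciprocity: (52949/60821) = +1·(60821/52949) since 52949 mod 4 = 1, 60821 mod 4 = 1; sign now -1
(60821/52949) = (7872/52949)   [reduce mod 52949]
7872 = 2^6·123; (2/52949) = -1 since 52949 mod 8 = 5, so (7872/52949) = (-1)^6·(123/52949); sign now -1
reciprocity: (123/52949) = +1·(52949/123) since 123 mod 4 = 3, 52949 mod 4 = 1; sign now -1
(52949/123) = (59/123)   [reduce mod 123]
reciprocity: (59/123) = -1·(123/59) since 59 mod 4 = 3, 123 mod 4 = 3; sign now +1
(123/59) = (5/59)   [reduce mod 59]
reciprocity: (5/59) = +1·(59/5) since 5 mod 4 = 1, 59 mod 4 = 3; sign now +1
(59/5) = (4/5)   [reduce mod 5]
4 = 2^2·1; (2/5) = -1 since 5 mod 8 = 5, so (4/5) = (-1)^2·(1/5); sign now +1
(1/5) = 1; final value = sign = +1

1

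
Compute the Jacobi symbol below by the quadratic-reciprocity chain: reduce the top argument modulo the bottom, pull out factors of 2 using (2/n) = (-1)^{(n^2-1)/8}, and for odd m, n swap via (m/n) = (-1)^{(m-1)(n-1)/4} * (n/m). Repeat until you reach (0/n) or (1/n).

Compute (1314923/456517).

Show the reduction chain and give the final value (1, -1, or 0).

1

(1314923/456517): 1314923 mod 456517 = 401889, so (1314923/456517) = (401889/456517)
flip (401889/456517) -> (456517/401889): both odd, 401889 mod 4 = 1, 456517 mod 4 = 1, so the flip contributes +1; sign now +1
(456517/401889): 456517 mod 401889 = 54628, so (456517/401889) = (54628/401889)
factor out 2^2: 54628 = 2^2·13657; with 401889 mod 8 = 1, (2/401889) = +1; sign now +1; continue with (13657/401889)
flip (13657/401889) -> (401889/13657): both odd, 13657 mod 4 = 1, 401889 mod 4 = 1, so the flip contributes +1; sign now +1
(401889/13657): 401889 mod 13657 = 5836, so (401889/13657) = (5836/13657)
factor out 2^2: 5836 = 2^2·1459; with 13657 mod 8 = 1, (2/13657) = +1; sign now +1; continue with (1459/13657)
flip (1459/13657) -> (13657/1459): both odd, 1459 mod 4 = 3, 13657 mod 4 = 1, so the flip contributes +1; sign now +1
(13657/1459): 13657 mod 1459 = 526, so (13657/1459) = (526/1459)
factor out 2^1: 526 = 2^1·263; with 1459 mod 8 = 3, (2/1459) = -1; sign now -1; continue with (263/1459)
flip (263/1459) -> (1459/263): both odd, 263 mod 4 = 3, 1459 mod 4 = 3, so the flip contributes -1; sign now +1
(1459/263): 1459 mod 263 = 144, so (1459/263) = (144/263)
factor out 2^4: 144 = 2^4·9; with 263 mod 8 = 7, (2/263) = +1; sign now +1; continue with (9/263)
flip (9/263) -> (263/9): both odd, 9 mod 4 = 1, 263 mod 4 = 3, so the flip contributes +1; sign now +1
(263/9): 263 mod 9 = 2, so (263/9) = (2/9)
factor out 2^1: 2 = 2^1·1; with 9 mod 8 = 1, (2/9) = +1; sign now +1; continue with (1/9)
reached (1/9) = 1, so the symbol is +1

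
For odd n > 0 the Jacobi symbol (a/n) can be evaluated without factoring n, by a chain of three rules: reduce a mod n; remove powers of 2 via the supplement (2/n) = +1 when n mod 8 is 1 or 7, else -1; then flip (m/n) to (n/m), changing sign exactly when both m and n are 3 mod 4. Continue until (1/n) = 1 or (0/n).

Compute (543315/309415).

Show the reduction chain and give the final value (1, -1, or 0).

(543315/309415) = (233900/309415)   [reduce mod 309415]
233900 = 2^2·58475; (2/309415) = +1 since 309415 mod 8 = 7, so (233900/309415) = (+1)^2·(58475/309415); sign now +1
reciprocity: (58475/309415) = -1·(309415/58475) since 58475 mod 4 = 3, 309415 mod 4 = 3; sign now -1
(309415/58475) = (17040/58475)   [reduce mod 58475]
17040 = 2^4·1065; (2/58475) = -1 since 58475 mod 8 = 3, so (17040/58475) = (-1)^4·(1065/58475); sign now -1
reciprocity: (1065/58475) = +1·(58475/1065) since 1065 mod 4 = 1, 58475 mod 4 = 3; sign now -1
(58475/1065) = (965/1065)   [reduce mod 1065]
reciprocity: (965/1065) = +1·(1065/965) since 965 mod 4 = 1, 1065 mod 4 = 1; sign now -1
(1065/965) = (100/965)   [reduce mod 965]
100 = 2^2·25; (2/965) = -1 since 965 mod 8 = 5, so (100/965) = (-1)^2·(25/965); sign now -1
reciprocity: (25/965) = +1·(965/25) since 25 mod 4 = 1, 965 mod 4 = 1; sign now -1
(965/25) = (15/25)   [reduce mod 25]
reciprocity: (15/25) = +1·(25/15) since 15 mod 4 = 3, 25 mod 4 = 1; sign now -1
(25/15) = (10/15)   [reduce mod 15]
10 = 2^1·5; (2/15) = +1 since 15 mod 8 = 7, so (10/15) = (+1)^1·(5/15); sign now -1
reciprocity: (5/15) = +1·(15/5) since 5 mod 4 = 1, 15 mod 4 = 3; sign now -1
(15/5) = (0/5)   [reduce mod 5]
(0/5) = 0   [gcd(a, n) > 1]; final value = 0

0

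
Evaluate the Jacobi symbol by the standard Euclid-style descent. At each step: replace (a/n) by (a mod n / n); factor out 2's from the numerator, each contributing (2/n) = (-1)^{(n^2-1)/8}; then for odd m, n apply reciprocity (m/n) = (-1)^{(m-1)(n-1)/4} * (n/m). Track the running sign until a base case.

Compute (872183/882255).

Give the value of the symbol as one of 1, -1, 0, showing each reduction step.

flip (872183/882255) -> (882255/872183): both odd, 872183 mod 4 = 3, 882255 mod 4 = 3, so the flip contributes -1; sign now -1
(882255/872183): 882255 mod 872183 = 10072, so (882255/872183) = (10072/872183)
factor out 2^3: 10072 = 2^3·1259; with 872183 mod 8 = 7, (2/872183) = +1; sign now -1; continue with (1259/872183)
flip (1259/872183) -> (872183/1259): both odd, 1259 mod 4 = 3, 872183 mod 4 = 3, so the flip contributes -1; sign now +1
(872183/1259): 872183 mod 1259 = 955, so (872183/1259) = (955/1259)
flip (955/1259) -> (1259/955): both odd, 955 mod 4 = 3, 1259 mod 4 = 3, so the flip contributes -1; sign now -1
(1259/955): 1259 mod 955 = 304, so (1259/955) = (304/955)
factor out 2^4: 304 = 2^4·19; with 955 mod 8 = 3, (2/955) = -1; sign now -1; continue with (19/955)
flip (19/955) -> (955/19): both odd, 19 mod 4 = 3, 955 mod 4 = 3, so the flip contributes -1; sign now +1
(955/19): 955 mod 19 = 5, so (955/19) = (5/19)
flip (5/19) -> (19/5): both odd, 5 mod 4 = 1, 19 mod 4 = 3, so the flip contributes +1; sign now +1
(19/5): 19 mod 5 = 4, so (19/5) = (4/5)
factor out 2^2: 4 = 2^2·1; with 5 mod 8 = 5, (2/5) = -1; sign now +1; continue with (1/5)
reached (1/5) = 1, so the symbol is +1

1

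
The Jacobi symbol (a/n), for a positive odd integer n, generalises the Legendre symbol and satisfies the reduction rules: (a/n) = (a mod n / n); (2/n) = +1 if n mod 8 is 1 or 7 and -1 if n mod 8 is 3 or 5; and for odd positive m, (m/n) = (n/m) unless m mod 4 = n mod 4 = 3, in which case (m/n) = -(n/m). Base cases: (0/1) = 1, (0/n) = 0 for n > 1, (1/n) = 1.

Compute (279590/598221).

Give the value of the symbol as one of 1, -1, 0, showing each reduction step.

-1

279590 = 2^1·139795; (2/598221) = -1 since 598221 mod 8 = 5, so (279590/598221) = (-1)^1·(139795/598221); sign now -1
reciprocity: (139795/598221) = +1·(598221/139795) since 139795 mod 4 = 3, 598221 mod 4 = 1; sign now -1
(598221/139795) = (39041/139795)   [reduce mod 139795]
reciprocity: (39041/139795) = +1·(139795/39041) since 39041 mod 4 = 1, 139795 mod 4 = 3; sign now -1
(139795/39041) = (22672/39041)   [reduce mod 39041]
22672 = 2^4·1417; (2/39041) = +1 since 39041 mod 8 = 1, so (22672/39041) = (+1)^4·(1417/39041); sign now -1
reciprocity: (1417/39041) = +1·(39041/1417) since 1417 mod 4 = 1, 39041 mod 4 = 1; sign now -1
(39041/1417) = (782/1417)   [reduce mod 1417]
782 = 2^1·391; (2/1417) = +1 since 1417 mod 8 = 1, so (782/1417) = (+1)^1·(391/1417); sign now -1
reciprocity: (391/1417) = +1·(1417/391) since 391 mod 4 = 3, 1417 mod 4 = 1; sign now -1
(1417/391) = (244/391)   [reduce mod 391]
244 = 2^2·61; (2/391) = +1 since 391 mod 8 = 7, so (244/391) = (+1)^2·(61/391); sign now -1
reciprocity: (61/391) = +1·(391/61) since 61 mod 4 = 1, 391 mod 4 = 3; sign now -1
(391/61) = (25/61)   [reduce mod 61]
reciprocity: (25/61) = +1·(61/25) since 25 mod 4 = 1, 61 mod 4 = 1; sign now -1
(61/25) = (11/25)   [reduce mod 25]
reciprocity: (11/25) = +1·(25/11) since 11 mod 4 = 3, 25 mod 4 = 1; sign now -1
(25/11) = (3/11)   [reduce mod 11]
reciprocity: (3/11) = -1·(11/3) since 3 mod 4 = 3, 11 mod 4 = 3; sign now +1
(11/3) = (2/3)   [reduce mod 3]
2 = 2^1·1; (2/3) = -1 since 3 mod 8 = 3, so (2/3) = (-1)^1·(1/3); sign now -1
(1/3) = 1; final value = sign = -1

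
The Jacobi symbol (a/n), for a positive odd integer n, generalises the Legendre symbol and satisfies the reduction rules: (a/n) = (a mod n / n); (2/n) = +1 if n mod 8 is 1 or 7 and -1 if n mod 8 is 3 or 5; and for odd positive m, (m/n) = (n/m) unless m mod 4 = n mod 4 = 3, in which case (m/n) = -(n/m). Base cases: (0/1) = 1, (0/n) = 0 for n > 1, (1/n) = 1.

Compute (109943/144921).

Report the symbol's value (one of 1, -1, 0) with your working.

flip (109943/144921) -> (144921/109943): both odd, 109943 mod 4 = 3, 144921 mod 4 = 1, so the flip contributes +1; sign now +1
(144921/109943): 144921 mod 109943 = 34978, so (144921/109943) = (34978/109943)
factor out 2^1: 34978 = 2^1·17489; with 109943 mod 8 = 7, (2/109943) = +1; sign now +1; continue with (17489/109943)
flip (17489/109943) -> (109943/17489): both odd, 17489 mod 4 = 1, 109943 mod 4 = 3, so the flip contributes +1; sign now +1
(109943/17489): 109943 mod 17489 = 5009, so (109943/17489) = (5009/17489)
flip (5009/17489) -> (17489/5009): both odd, 5009 mod 4 = 1, 17489 mod 4 = 1, so the flip contributes +1; sign now +1
(17489/5009): 17489 mod 5009 = 2462, so (17489/5009) = (2462/5009)
factor out 2^1: 2462 = 2^1·1231; with 5009 mod 8 = 1, (2/5009) = +1; sign now +1; continue with (1231/5009)
flip (1231/5009) -> (5009/1231): both odd, 1231 mod 4 = 3, 5009 mod 4 = 1, so the flip contributes +1; sign now +1
(5009/1231): 5009 mod 1231 = 85, so (5009/1231) = (85/1231)
flip (85/1231) -> (1231/85): both odd, 85 mod 4 = 1, 1231 mod 4 = 3, so the flip contributes +1; sign now +1
(1231/85): 1231 mod 85 = 41, so (1231/85) = (41/85)
flip (41/85) -> (85/41): both odd, 41 mod 4 = 1, 85 mod 4 = 1, so the flip contributes +1; sign now +1
(85/41): 85 mod 41 = 3, so (85/41) = (3/41)
flip (3/41) -> (41/3): both odd, 3 mod 4 = 3, 41 mod 4 = 1, so the flip contributes +1; sign now +1
(41/3): 41 mod 3 = 2, so (41/3) = (2/3)
factor out 2^1: 2 = 2^1·1; with 3 mod 8 = 3, (2/3) = -1; sign now -1; continue with (1/3)
reached (1/3) = 1, so the symbol is -1

-1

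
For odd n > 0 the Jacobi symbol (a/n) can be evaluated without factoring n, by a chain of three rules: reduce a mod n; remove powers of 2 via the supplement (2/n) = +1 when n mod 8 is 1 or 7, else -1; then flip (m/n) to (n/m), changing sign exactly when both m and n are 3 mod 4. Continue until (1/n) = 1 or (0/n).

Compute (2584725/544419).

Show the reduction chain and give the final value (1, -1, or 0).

(2584725/544419) = (407049/544419)   [reduce mod 544419]
reciprocity: (407049/544419) = +1·(544419/407049) since 407049 mod 4 = 1, 544419 mod 4 = 3; sign now +1
(544419/407049) = (137370/407049)   [reduce mod 407049]
137370 = 2^1·68685; (2/407049) = +1 since 407049 mod 8 = 1, so (137370/407049) = (+1)^1·(68685/407049); sign now +1
reciprocity: (68685/407049) = +1·(407049/68685) since 68685 mod 4 = 1, 407049 mod 4 = 1; sign now +1
(407049/68685) = (63624/68685)   [reduce mod 68685]
63624 = 2^3·7953; (2/68685) = -1 since 68685 mod 8 = 5, so (63624/68685) = (-1)^3·(7953/68685); sign now -1
reciprocity: (7953/68685) = +1·(68685/7953) since 7953 mod 4 = 1, 68685 mod 4 = 1; sign now -1
(68685/7953) = (5061/7953)   [reduce mod 7953]
reciprocity: (5061/7953) = +1·(7953/5061) since 5061 mod 4 = 1, 7953 mod 4 = 1; sign now -1
(7953/5061) = (2892/5061)   [reduce mod 5061]
2892 = 2^2·723; (2/5061) = -1 since 5061 mod 8 = 5, so (2892/5061) = (-1)^2·(723/5061); sign now -1
reciprocity: (723/5061) = +1·(5061/723) since 723 mod 4 = 3, 5061 mod 4 = 1; sign now -1
(5061/723) = (0/723)   [reduce mod 723]
(0/723) = 0   [gcd(a, n) > 1]; final value = 0

0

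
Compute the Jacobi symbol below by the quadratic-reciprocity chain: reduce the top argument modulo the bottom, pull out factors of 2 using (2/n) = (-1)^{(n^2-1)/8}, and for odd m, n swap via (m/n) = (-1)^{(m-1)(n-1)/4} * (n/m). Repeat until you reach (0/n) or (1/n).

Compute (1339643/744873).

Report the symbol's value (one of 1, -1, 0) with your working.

1

(1339643/744873): 1339643 mod 744873 = 594770, so (1339643/744873) = (594770/744873)
factor out 2^1: 594770 = 2^1·297385; with 744873 mod 8 = 1, (2/744873) = +1; sign now +1; continue with (297385/744873)
flip (297385/744873) -> (744873/297385): both odd, 297385 mod 4 = 1, 744873 mod 4 = 1, so the flip contributes +1; sign now +1
(744873/297385): 744873 mod 297385 = 150103, so (744873/297385) = (150103/297385)
flip (150103/297385) -> (297385/150103): both odd, 150103 mod 4 = 3, 297385 mod 4 = 1, so the flip contributes +1; sign now +1
(297385/150103): 297385 mod 150103 = 147282, so (297385/150103) = (147282/150103)
factor out 2^1: 147282 = 2^1·73641; with 150103 mod 8 = 7, (2/150103) = +1; sign now +1; continue with (73641/150103)
flip (73641/150103) -> (150103/73641): both odd, 73641 mod 4 = 1, 150103 mod 4 = 3, so the flip contributes +1; sign now +1
(150103/73641): 150103 mod 73641 = 2821, so (150103/73641) = (2821/73641)
flip (2821/73641) -> (73641/2821): both odd, 2821 mod 4 = 1, 73641 mod 4 = 1, so the flip contributes +1; sign now +1
(73641/2821): 73641 mod 2821 = 295, so (73641/2821) = (295/2821)
flip (295/2821) -> (2821/295): both odd, 295 mod 4 = 3, 2821 mod 4 = 1, so the flip contributes +1; sign now +1
(2821/295): 2821 mod 295 = 166, so (2821/295) = (166/295)
factor out 2^1: 166 = 2^1·83; with 295 mod 8 = 7, (2/295) = +1; sign now +1; continue with (83/295)
flip (83/295) -> (295/83): both odd, 83 mod 4 = 3, 295 mod 4 = 3, so the flip contributes -1; sign now -1
(295/83): 295 mod 83 = 46, so (295/83) = (46/83)
factor out 2^1: 46 = 2^1·23; with 83 mod 8 = 3, (2/83) = -1; sign now +1; continue with (23/83)
flip (23/83) -> (83/23): both odd, 23 mod 4 = 3, 83 mod 4 = 3, so the flip contributes -1; sign now -1
(83/23): 83 mod 23 = 14, so (83/23) = (14/23)
factor out 2^1: 14 = 2^1·7; with 23 mod 8 = 7, (2/23) = +1; sign now -1; continue with (7/23)
flip (7/23) -> (23/7): both odd, 7 mod 4 = 3, 23 mod 4 = 3, so the flip contributes -1; sign now +1
(23/7): 23 mod 7 = 2, so (23/7) = (2/7)
factor out 2^1: 2 = 2^1·1; with 7 mod 8 = 7, (2/7) = +1; sign now +1; continue with (1/7)
reached (1/7) = 1, so the symbol is +1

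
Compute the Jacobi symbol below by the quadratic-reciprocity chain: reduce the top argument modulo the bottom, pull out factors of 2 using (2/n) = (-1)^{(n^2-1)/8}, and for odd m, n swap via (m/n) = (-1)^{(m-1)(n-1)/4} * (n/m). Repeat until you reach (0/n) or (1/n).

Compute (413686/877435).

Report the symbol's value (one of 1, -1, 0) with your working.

0

413686 = 2^1·206843; (2/877435) = -1 since 877435 mod 8 = 3, so (413686/877435) = (-1)^1·(206843/877435); sign now -1
reciprocity: (206843/877435) = -1·(877435/206843) since 206843 mod 4 = 3, 877435 mod 4 = 3; sign now +1
(877435/206843) = (50063/206843)   [reduce mod 206843]
reciprocity: (50063/206843) = -1·(206843/50063) since 50063 mod 4 = 3, 206843 mod 4 = 3; sign now -1
(206843/50063) = (6591/50063)   [reduce mod 50063]
reciprocity: (6591/50063) = -1·(50063/6591) since 6591 mod 4 = 3, 50063 mod 4 = 3; sign now +1
(50063/6591) = (3926/6591)   [reduce mod 6591]
3926 = 2^1·1963; (2/6591) = +1 since 6591 mod 8 = 7, so (3926/6591) = (+1)^1·(1963/6591); sign now +1
reciprocity: (1963/6591) = -1·(6591/1963) since 1963 mod 4 = 3, 6591 mod 4 = 3; sign now -1
(6591/1963) = (702/1963)   [reduce mod 1963]
702 = 2^1·351; (2/1963) = -1 since 1963 mod 8 = 3, so (702/1963) = (-1)^1·(351/1963); sign now +1
reciprocity: (351/1963) = -1·(1963/351) since 351 mod 4 = 3, 1963 mod 4 = 3; sign now -1
(1963/351) = (208/351)   [reduce mod 351]
208 = 2^4·13; (2/351) = +1 since 351 mod 8 = 7, so (208/351) = (+1)^4·(13/351); sign now -1
reciprocity: (13/351) = +1·(351/13) since 13 mod 4 = 1, 351 mod 4 = 3; sign now -1
(351/13) = (0/13)   [reduce mod 13]
(0/13) = 0   [gcd(a, n) > 1]; final value = 0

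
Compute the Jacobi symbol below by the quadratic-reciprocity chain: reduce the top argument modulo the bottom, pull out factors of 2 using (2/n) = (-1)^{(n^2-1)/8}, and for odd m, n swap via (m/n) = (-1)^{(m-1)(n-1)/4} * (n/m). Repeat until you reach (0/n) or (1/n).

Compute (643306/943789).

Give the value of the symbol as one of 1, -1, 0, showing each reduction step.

-1

643306 = 2^1·321653; (2/943789) = -1 since 943789 mod 8 = 5, so (643306/943789) = (-1)^1·(321653/943789); sign now -1
reciprocity: (321653/943789) = +1·(943789/321653) since 321653 mod 4 = 1, 943789 mod 4 = 1; sign now -1
(943789/321653) = (300483/321653)   [reduce mod 321653]
reciprocity: (300483/321653) = +1·(321653/300483) since 300483 mod 4 = 3, 321653 mod 4 = 1; sign now -1
(321653/300483) = (21170/300483)   [reduce mod 300483]
21170 = 2^1·10585; (2/300483) = -1 since 300483 mod 8 = 3, so (21170/300483) = (-1)^1·(10585/300483); sign now +1
reciprocity: (10585/300483) = +1·(300483/10585) since 10585 mod 4 = 1, 300483 mod 4 = 3; sign now +1
(300483/10585) = (4103/10585)   [reduce mod 10585]
reciprocity: (4103/10585) = +1·(10585/4103) since 4103 mod 4 = 3, 10585 mod 4 = 1; sign now +1
(10585/4103) = (2379/4103)   [reduce mod 4103]
reciprocity: (2379/4103) = -1·(4103/2379) since 2379 mod 4 = 3, 4103 mod 4 = 3; sign now -1
(4103/2379) = (1724/2379)   [reduce mod 2379]
1724 = 2^2·431; (2/2379) = -1 since 2379 mod 8 = 3, so (1724/2379) = (-1)^2·(431/2379); sign now -1
reciprocity: (431/2379) = -1·(2379/431) since 431 mod 4 = 3, 2379 mod 4 = 3; sign now +1
(2379/431) = (224/431)   [reduce mod 431]
224 = 2^5·7; (2/431) = +1 since 431 mod 8 = 7, so (224/431) = (+1)^5·(7/431); sign now +1
reciprocity: (7/431) = -1·(431/7) since 7 mod 4 = 3, 431 mod 4 = 3; sign now -1
(431/7) = (4/7)   [reduce mod 7]
4 = 2^2·1; (2/7) = +1 since 7 mod 8 = 7, so (4/7) = (+1)^2·(1/7); sign now -1
(1/7) = 1; final value = sign = -1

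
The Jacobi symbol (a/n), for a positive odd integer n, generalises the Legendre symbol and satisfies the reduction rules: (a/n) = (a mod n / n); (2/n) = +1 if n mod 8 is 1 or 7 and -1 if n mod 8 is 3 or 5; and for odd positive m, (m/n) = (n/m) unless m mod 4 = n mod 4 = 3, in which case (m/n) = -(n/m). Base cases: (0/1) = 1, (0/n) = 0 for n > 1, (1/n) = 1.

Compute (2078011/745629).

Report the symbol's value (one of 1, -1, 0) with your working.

1

(2078011/745629): 2078011 mod 745629 = 586753, so (2078011/745629) = (586753/745629)
flip (586753/745629) -> (745629/586753): both odd, 586753 mod 4 = 1, 745629 mod 4 = 1, so the flip contributes +1; sign now +1
(745629/586753): 745629 mod 586753 = 158876, so (745629/586753) = (158876/586753)
factor out 2^2: 158876 = 2^2·39719; with 586753 mod 8 = 1, (2/586753) = +1; sign now +1; continue with (39719/586753)
flip (39719/586753) -> (586753/39719): both odd, 39719 mod 4 = 3, 586753 mod 4 = 1, so the flip contributes +1; sign now +1
(586753/39719): 586753 mod 39719 = 30687, so (586753/39719) = (30687/39719)
flip (30687/39719) -> (39719/30687): both odd, 30687 mod 4 = 3, 39719 mod 4 = 3, so the flip contributes -1; sign now -1
(39719/30687): 39719 mod 30687 = 9032, so (39719/30687) = (9032/30687)
factor out 2^3: 9032 = 2^3·1129; with 30687 mod 8 = 7, (2/30687) = +1; sign now -1; continue with (1129/30687)
flip (1129/30687) -> (30687/1129): both odd, 1129 mod 4 = 1, 30687 mod 4 = 3, so the flip contributes +1; sign now -1
(30687/1129): 30687 mod 1129 = 204, so (30687/1129) = (204/1129)
factor out 2^2: 204 = 2^2·51; with 1129 mod 8 = 1, (2/1129) = +1; sign now -1; continue with (51/1129)
flip (51/1129) -> (1129/51): both odd, 51 mod 4 = 3, 1129 mod 4 = 1, so the flip contributes +1; sign now -1
(1129/51): 1129 mod 51 = 7, so (1129/51) = (7/51)
flip (7/51) -> (51/7): both odd, 7 mod 4 = 3, 51 mod 4 = 3, so the flip contributes -1; sign now +1
(51/7): 51 mod 7 = 2, so (51/7) = (2/7)
factor out 2^1: 2 = 2^1·1; with 7 mod 8 = 7, (2/7) = +1; sign now +1; continue with (1/7)
reached (1/7) = 1, so the symbol is +1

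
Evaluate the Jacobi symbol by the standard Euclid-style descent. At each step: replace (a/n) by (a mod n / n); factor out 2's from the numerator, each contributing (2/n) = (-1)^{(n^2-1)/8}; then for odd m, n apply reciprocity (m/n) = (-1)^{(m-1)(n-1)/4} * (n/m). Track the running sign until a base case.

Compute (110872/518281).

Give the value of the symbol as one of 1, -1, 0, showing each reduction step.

-1

110872 = 2^3·13859; (2/518281) = +1 since 518281 mod 8 = 1, so (110872/518281) = (+1)^3·(13859/518281); sign now +1
reciprocity: (13859/518281) = +1·(518281/13859) since 13859 mod 4 = 3, 518281 mod 4 = 1; sign now +1
(518281/13859) = (5498/13859)   [reduce mod 13859]
5498 = 2^1·2749; (2/13859) = -1 since 13859 mod 8 = 3, so (5498/13859) = (-1)^1·(2749/13859); sign now -1
reciprocity: (2749/13859) = +1·(13859/2749) since 2749 mod 4 = 1, 13859 mod 4 = 3; sign now -1
(13859/2749) = (114/2749)   [reduce mod 2749]
114 = 2^1·57; (2/2749) = -1 since 2749 mod 8 = 5, so (114/2749) = (-1)^1·(57/2749); sign now +1
reciprocity: (57/2749) = +1·(2749/57) since 57 mod 4 = 1, 2749 mod 4 = 1; sign now +1
(2749/57) = (13/57)   [reduce mod 57]
reciprocity: (13/57) = +1·(57/13) since 13 mod 4 = 1, 57 mod 4 = 1; sign now +1
(57/13) = (5/13)   [reduce mod 13]
reciprocity: (5/13) = +1·(13/5) since 5 mod 4 = 1, 13 mod 4 = 1; sign now +1
(13/5) = (3/5)   [reduce mod 5]
reciprocity: (3/5) = +1·(5/3) since 3 mod 4 = 3, 5 mod 4 = 1; sign now +1
(5/3) = (2/3)   [reduce mod 3]
2 = 2^1·1; (2/3) = -1 since 3 mod 8 = 3, so (2/3) = (-1)^1·(1/3); sign now -1
(1/3) = 1; final value = sign = -1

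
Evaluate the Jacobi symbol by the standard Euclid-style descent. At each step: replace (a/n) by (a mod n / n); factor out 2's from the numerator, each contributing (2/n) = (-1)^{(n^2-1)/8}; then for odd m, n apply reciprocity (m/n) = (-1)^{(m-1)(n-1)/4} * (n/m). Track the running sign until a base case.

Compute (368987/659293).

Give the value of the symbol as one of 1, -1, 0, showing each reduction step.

reciprocity: (368987/659293) = +1·(659293/368987) since 368987 mod 4 = 3, 659293 mod 4 = 1; sign now +1
(659293/368987) = (290306/368987)   [reduce mod 368987]
290306 = 2^1·145153; (2/368987) = -1 since 368987 mod 8 = 3, so (290306/368987) = (-1)^1·(145153/368987); sign now -1
reciprocity: (145153/368987) = +1·(368987/145153) since 145153 mod 4 = 1, 368987 mod 4 = 3; sign now -1
(368987/145153) = (78681/145153)   [reduce mod 145153]
reciprocity: (78681/145153) = +1·(145153/78681) since 78681 mod 4 = 1, 145153 mod 4 = 1; sign now -1
(145153/78681) = (66472/78681)   [reduce mod 78681]
66472 = 2^3·8309; (2/78681) = +1 since 78681 mod 8 = 1, so (66472/78681) = (+1)^3·(8309/78681); sign now -1
reciprocity: (8309/78681) = +1·(78681/8309) since 8309 mod 4 = 1, 78681 mod 4 = 1; sign now -1
(78681/8309) = (3900/8309)   [reduce mod 8309]
3900 = 2^2·975; (2/8309) = -1 since 8309 mod 8 = 5, so (3900/8309) = (-1)^2·(975/8309); sign now -1
reciprocity: (975/8309) = +1·(8309/975) since 975 mod 4 = 3, 8309 mod 4 = 1; sign now -1
(8309/975) = (509/975)   [reduce mod 975]
reciprocity: (509/975) = +1·(975/509) since 509 mod 4 = 1, 975 mod 4 = 3; sign now -1
(975/509) = (466/509)   [reduce mod 509]
466 = 2^1·233; (2/509) = -1 since 509 mod 8 = 5, so (466/509) = (-1)^1·(233/509); sign now +1
reciprocity: (233/509) = +1·(509/233) since 233 mod 4 = 1, 509 mod 4 = 1; sign now +1
(509/233) = (43/233)   [reduce mod 233]
reciprocity: (43/233) = +1·(233/43) since 43 mod 4 = 3, 233 mod 4 = 1; sign now +1
(233/43) = (18/43)   [reduce mod 43]
18 = 2^1·9; (2/43) = -1 since 43 mod 8 = 3, so (18/43) = (-1)^1·(9/43); sign now -1
reciprocity: (9/43) = +1·(43/9) since 9 mod 4 = 1, 43 mod 4 = 3; sign now -1
(43/9) = (7/9)   [reduce mod 9]
reciprocity: (7/9) = +1·(9/7) since 7 mod 4 = 3, 9 mod 4 = 1; sign now -1
(9/7) = (2/7)   [reduce mod 7]
2 = 2^1·1; (2/7) = +1 since 7 mod 8 = 7, so (2/7) = (+1)^1·(1/7); sign now -1
(1/7) = 1; final value = sign = -1

-1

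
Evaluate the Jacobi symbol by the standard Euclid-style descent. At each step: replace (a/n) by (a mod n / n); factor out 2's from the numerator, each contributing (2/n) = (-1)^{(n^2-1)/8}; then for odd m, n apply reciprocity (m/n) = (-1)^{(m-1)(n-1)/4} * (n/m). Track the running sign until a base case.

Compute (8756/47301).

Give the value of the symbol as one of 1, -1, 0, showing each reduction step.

-1

factor out 2^2: 8756 = 2^2·2189; with 47301 mod 8 = 5, (2/47301) = -1; sign now +1; continue with (2189/47301)
flip (2189/47301) -> (47301/2189): both odd, 2189 mod 4 = 1, 47301 mod 4 = 1, so the flip contributes +1; sign now +1
(47301/2189): 47301 mod 2189 = 1332, so (47301/2189) = (1332/2189)
factor out 2^2: 1332 = 2^2·333; with 2189 mod 8 = 5, (2/2189) = -1; sign now +1; continue with (333/2189)
flip (333/2189) -> (2189/333): both odd, 333 mod 4 = 1, 2189 mod 4 = 1, so the flip contributes +1; sign now +1
(2189/333): 2189 mod 333 = 191, so (2189/333) = (191/333)
flip (191/333) -> (333/191): both odd, 191 mod 4 = 3, 333 mod 4 = 1, so the flip contributes +1; sign now +1
(333/191): 333 mod 191 = 142, so (333/191) = (142/191)
factor out 2^1: 142 = 2^1·71; with 191 mod 8 = 7, (2/191) = +1; sign now +1; continue with (71/191)
flip (71/191) -> (191/71): both odd, 71 mod 4 = 3, 191 mod 4 = 3, so the flip contributes -1; sign now -1
(191/71): 191 mod 71 = 49, so (191/71) = (49/71)
flip (49/71) -> (71/49): both odd, 49 mod 4 = 1, 71 mod 4 = 3, so the flip contributes +1; sign now -1
(71/49): 71 mod 49 = 22, so (71/49) = (22/49)
factor out 2^1: 22 = 2^1·11; with 49 mod 8 = 1, (2/49) = +1; sign now -1; continue with (11/49)
flip (11/49) -> (49/11): both odd, 11 mod 4 = 3, 49 mod 4 = 1, so the flip contributes +1; sign now -1
(49/11): 49 mod 11 = 5, so (49/11) = (5/11)
flip (5/11) -> (11/5): both odd, 5 mod 4 = 1, 11 mod 4 = 3, so the flip contributes +1; sign now -1
(11/5): 11 mod 5 = 1, so (11/5) = (1/5)
reached (1/5) = 1, so the symbol is -1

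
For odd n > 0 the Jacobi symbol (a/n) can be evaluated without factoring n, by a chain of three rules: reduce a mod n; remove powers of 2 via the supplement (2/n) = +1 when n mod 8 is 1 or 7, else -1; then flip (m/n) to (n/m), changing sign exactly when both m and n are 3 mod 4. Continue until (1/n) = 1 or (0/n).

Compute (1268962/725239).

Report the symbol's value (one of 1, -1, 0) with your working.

-1

(1268962/725239): 1268962 mod 725239 = 543723, so (1268962/725239) = (543723/725239)
flip (543723/725239) -> (725239/543723): both odd, 543723 mod 4 = 3, 725239 mod 4 = 3, so the flip contributes -1; sign now -1
(725239/543723): 725239 mod 543723 = 181516, so (725239/543723) = (181516/543723)
factor out 2^2: 181516 = 2^2·45379; with 543723 mod 8 = 3, (2/543723) = -1; sign now -1; continue with (45379/543723)
flip (45379/543723) -> (543723/45379): both odd, 45379 mod 4 = 3, 543723 mod 4 = 3, so the flip contributes -1; sign now +1
(543723/45379): 543723 mod 45379 = 44554, so (543723/45379) = (44554/45379)
factor out 2^1: 44554 = 2^1·22277; with 45379 mod 8 = 3, (2/45379) = -1; sign now -1; continue with (22277/45379)
flip (22277/45379) -> (45379/22277): both odd, 22277 mod 4 = 1, 45379 mod 4 = 3, so the flip contributes +1; sign now -1
(45379/22277): 45379 mod 22277 = 825, so (45379/22277) = (825/22277)
flip (825/22277) -> (22277/825): both odd, 825 mod 4 = 1, 22277 mod 4 = 1, so the flip contributes +1; sign now -1
(22277/825): 22277 mod 825 = 2, so (22277/825) = (2/825)
factor out 2^1: 2 = 2^1·1; with 825 mod 8 = 1, (2/825) = +1; sign now -1; continue with (1/825)
reached (1/825) = 1, so the symbol is -1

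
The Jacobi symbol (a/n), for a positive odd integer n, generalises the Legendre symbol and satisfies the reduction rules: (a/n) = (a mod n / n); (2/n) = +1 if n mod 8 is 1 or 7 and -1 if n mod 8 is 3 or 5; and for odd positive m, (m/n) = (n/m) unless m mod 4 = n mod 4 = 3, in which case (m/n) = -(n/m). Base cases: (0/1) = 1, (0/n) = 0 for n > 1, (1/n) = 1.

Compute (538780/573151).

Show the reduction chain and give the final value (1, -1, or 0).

1

538780 = 2^2·134695; (2/573151) = +1 since 573151 mod 8 = 7, so (538780/573151) = (+1)^2·(134695/573151); sign now +1
reciprocity: (134695/573151) = -1·(573151/134695) since 134695 mod 4 = 3, 573151 mod 4 = 3; sign now -1
(573151/134695) = (34371/134695)   [reduce mod 134695]
reciprocity: (34371/134695) = -1·(134695/34371) since 34371 mod 4 = 3, 134695 mod 4 = 3; sign now +1
(134695/34371) = (31582/34371)   [reduce mod 34371]
31582 = 2^1·15791; (2/34371) = -1 since 34371 mod 8 = 3, so (31582/34371) = (-1)^1·(15791/34371); sign now -1
reciprocity: (15791/34371) = -1·(34371/15791) since 15791 mod 4 = 3, 34371 mod 4 = 3; sign now +1
(34371/15791) = (2789/15791)   [reduce mod 15791]
reciprocity: (2789/15791) = +1·(15791/2789) since 2789 mod 4 = 1, 15791 mod 4 = 3; sign now +1
(15791/2789) = (1846/2789)   [reduce mod 2789]
1846 = 2^1·923; (2/2789) = -1 since 2789 mod 8 = 5, so (1846/2789) = (-1)^1·(923/2789); sign now -1
reciprocity: (923/2789) = +1·(2789/923) since 923 mod 4 = 3, 2789 mod 4 = 1; sign now -1
(2789/923) = (20/923)   [reduce mod 923]
20 = 2^2·5; (2/923) = -1 since 923 mod 8 = 3, so (20/923) = (-1)^2·(5/923); sign now -1
reciprocity: (5/923) = +1·(923/5) since 5 mod 4 = 1, 923 mod 4 = 3; sign now -1
(923/5) = (3/5)   [reduce mod 5]
reciprocity: (3/5) = +1·(5/3) since 3 mod 4 = 3, 5 mod 4 = 1; sign now -1
(5/3) = (2/3)   [reduce mod 3]
2 = 2^1·1; (2/3) = -1 since 3 mod 8 = 3, so (2/3) = (-1)^1·(1/3); sign now +1
(1/3) = 1; final value = sign = +1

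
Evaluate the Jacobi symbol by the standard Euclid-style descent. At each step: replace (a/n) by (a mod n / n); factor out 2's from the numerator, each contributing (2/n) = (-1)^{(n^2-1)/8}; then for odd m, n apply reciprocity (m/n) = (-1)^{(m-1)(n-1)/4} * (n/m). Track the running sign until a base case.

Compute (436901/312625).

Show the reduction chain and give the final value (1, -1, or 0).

1

(436901/312625): 436901 mod 312625 = 124276, so (436901/312625) = (124276/312625)
factor out 2^2: 124276 = 2^2·31069; with 312625 mod 8 = 1, (2/312625) = +1; sign now +1; continue with (31069/312625)
flip (31069/312625) -> (312625/31069): both odd, 31069 mod 4 = 1, 312625 mod 4 = 1, so the flip contributes +1; sign now +1
(312625/31069): 312625 mod 31069 = 1935, so (312625/31069) = (1935/31069)
flip (1935/31069) -> (31069/1935): both odd, 1935 mod 4 = 3, 31069 mod 4 = 1, so the flip contributes +1; sign now +1
(31069/1935): 31069 mod 1935 = 109, so (31069/1935) = (109/1935)
flip (109/1935) -> (1935/109): both odd, 109 mod 4 = 1, 1935 mod 4 = 3, so the flip contributes +1; sign now +1
(1935/109): 1935 mod 109 = 82, so (1935/109) = (82/109)
factor out 2^1: 82 = 2^1·41; with 109 mod 8 = 5, (2/109) = -1; sign now -1; continue with (41/109)
flip (41/109) -> (109/41): both odd, 41 mod 4 = 1, 109 mod 4 = 1, so the flip contributes +1; sign now -1
(109/41): 109 mod 41 = 27, so (109/41) = (27/41)
flip (27/41) -> (41/27): both odd, 27 mod 4 = 3, 41 mod 4 = 1, so the flip contributes +1; sign now -1
(41/27): 41 mod 27 = 14, so (41/27) = (14/27)
factor out 2^1: 14 = 2^1·7; with 27 mod 8 = 3, (2/27) = -1; sign now +1; continue with (7/27)
flip (7/27) -> (27/7): both odd, 7 mod 4 = 3, 27 mod 4 = 3, so the flip contributes -1; sign now -1
(27/7): 27 mod 7 = 6, so (27/7) = (6/7)
factor out 2^1: 6 = 2^1·3; with 7 mod 8 = 7, (2/7) = +1; sign now -1; continue with (3/7)
flip (3/7) -> (7/3): both odd, 3 mod 4 = 3, 7 mod 4 = 3, so the flip contributes -1; sign now +1
(7/3): 7 mod 3 = 1, so (7/3) = (1/3)
reached (1/3) = 1, so the symbol is +1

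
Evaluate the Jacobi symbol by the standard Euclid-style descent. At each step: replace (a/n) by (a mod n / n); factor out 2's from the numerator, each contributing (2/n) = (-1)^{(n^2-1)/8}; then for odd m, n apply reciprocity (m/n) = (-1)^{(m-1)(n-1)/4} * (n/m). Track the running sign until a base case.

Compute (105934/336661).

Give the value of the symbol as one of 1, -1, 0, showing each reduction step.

1

factor out 2^1: 105934 = 2^1·52967; with 336661 mod 8 = 5, (2/336661) = -1; sign now -1; continue with (52967/336661)
flip (52967/336661) -> (336661/52967): both odd, 52967 mod 4 = 3, 336661 mod 4 = 1, so the flip contributes +1; sign now -1
(336661/52967): 336661 mod 52967 = 18859, so (336661/52967) = (18859/52967)
flip (18859/52967) -> (52967/18859): both odd, 18859 mod 4 = 3, 52967 mod 4 = 3, so the flip contributes -1; sign now +1
(52967/18859): 52967 mod 18859 = 15249, so (52967/18859) = (15249/18859)
flip (15249/18859) -> (18859/15249): both odd, 15249 mod 4 = 1, 18859 mod 4 = 3, so the flip contributes +1; sign now +1
(18859/15249): 18859 mod 15249 = 3610, so (18859/15249) = (3610/15249)
factor out 2^1: 3610 = 2^1·1805; with 15249 mod 8 = 1, (2/15249) = +1; sign now +1; continue with (1805/15249)
flip (1805/15249) -> (15249/1805): both odd, 1805 mod 4 = 1, 15249 mod 4 = 1, so the flip contributes +1; sign now +1
(15249/1805): 15249 mod 1805 = 809, so (15249/1805) = (809/1805)
flip (809/1805) -> (1805/809): both odd, 809 mod 4 = 1, 1805 mod 4 = 1, so the flip contributes +1; sign now +1
(1805/809): 1805 mod 809 = 187, so (1805/809) = (187/809)
flip (187/809) -> (809/187): both odd, 187 mod 4 = 3, 809 mod 4 = 1, so the flip contributes +1; sign now +1
(809/187): 809 mod 187 = 61, so (809/187) = (61/187)
flip (61/187) -> (187/61): both odd, 61 mod 4 = 1, 187 mod 4 = 3, so the flip contributes +1; sign now +1
(187/61): 187 mod 61 = 4, so (187/61) = (4/61)
factor out 2^2: 4 = 2^2·1; with 61 mod 8 = 5, (2/61) = -1; sign now +1; continue with (1/61)
reached (1/61) = 1, so the symbol is +1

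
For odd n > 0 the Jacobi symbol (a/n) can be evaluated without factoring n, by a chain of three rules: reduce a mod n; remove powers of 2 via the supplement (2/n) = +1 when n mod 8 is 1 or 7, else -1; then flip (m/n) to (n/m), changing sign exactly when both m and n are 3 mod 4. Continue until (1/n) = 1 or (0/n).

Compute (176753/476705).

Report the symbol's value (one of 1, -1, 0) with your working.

1

reciprocity: (176753/476705) = +1·(476705/176753) since 176753 mod 4 = 1, 476705 mod 4 = 1; sign now +1
(476705/176753) = (123199/176753)   [reduce mod 176753]
reciprocity: (123199/176753) = +1·(176753/123199) since 123199 mod 4 = 3, 176753 mod 4 = 1; sign now +1
(176753/123199) = (53554/123199)   [reduce mod 123199]
53554 = 2^1·26777; (2/123199) = +1 since 123199 mod 8 = 7, so (53554/123199) = (+1)^1·(26777/123199); sign now +1
reciprocity: (26777/123199) = +1·(123199/26777) since 26777 mod 4 = 1, 123199 mod 4 = 3; sign now +1
(123199/26777) = (16091/26777)   [reduce mod 26777]
reciprocity: (16091/26777) = +1·(26777/16091) since 16091 mod 4 = 3, 26777 mod 4 = 1; sign now +1
(26777/16091) = (10686/16091)   [reduce mod 16091]
10686 = 2^1·5343; (2/16091) = -1 since 16091 mod 8 = 3, so (10686/16091) = (-1)^1·(5343/16091); sign now -1
reciprocity: (5343/16091) = -1·(16091/5343) since 5343 mod 4 = 3, 16091 mod 4 = 3; sign now +1
(16091/5343) = (62/5343)   [reduce mod 5343]
62 = 2^1·31; (2/5343) = +1 since 5343 mod 8 = 7, so (62/5343) = (+1)^1·(31/5343); sign now +1
reciprocity: (31/5343) = -1·(5343/31) since 31 mod 4 = 3, 5343 mod 4 = 3; sign now -1
(5343/31) = (11/31)   [reduce mod 31]
reciprocity: (11/31) = -1·(31/11) since 11 mod 4 = 3, 31 mod 4 = 3; sign now +1
(31/11) = (9/11)   [reduce mod 11]
reciprocity: (9/11) = +1·(11/9) since 9 mod 4 = 1, 11 mod 4 = 3; sign now +1
(11/9) = (2/9)   [reduce mod 9]
2 = 2^1·1; (2/9) = +1 since 9 mod 8 = 1, so (2/9) = (+1)^1·(1/9); sign now +1
(1/9) = 1; final value = sign = +1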